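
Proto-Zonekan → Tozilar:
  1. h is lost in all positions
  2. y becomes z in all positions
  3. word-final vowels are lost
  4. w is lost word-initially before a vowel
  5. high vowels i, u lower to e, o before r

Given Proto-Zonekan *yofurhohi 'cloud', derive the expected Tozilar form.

zoforo

Tozilar: *yofurhohi
  yofurhohi → yofuroi   [h-loss]
  yofuroi → zofuroi   [unconditioned shift]
  zofuroi → zofuro   [apocope]
  zofuro (rule 4 does not apply)
  zofuro → zoforo   [pre-rhotic lowering]
  giving Tozilar zoforo.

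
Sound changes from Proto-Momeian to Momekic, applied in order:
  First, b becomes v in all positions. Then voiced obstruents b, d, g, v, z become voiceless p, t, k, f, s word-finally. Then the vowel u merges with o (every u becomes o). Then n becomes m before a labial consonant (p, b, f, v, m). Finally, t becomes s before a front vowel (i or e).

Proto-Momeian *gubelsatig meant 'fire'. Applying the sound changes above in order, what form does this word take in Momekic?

govelsasik

Momekic: *gubelsatig
  gubelsatig → guvelsatig   [unconditioned shift]
  guvelsatig → guvelsatik   [final devoicing]
  guvelsatik → govelsatik   [vowel merger]
  govelsatik (rule 4 does not apply)
  govelsatik → govelsasik   [palatalisation]
  giving Momekic govelsasik.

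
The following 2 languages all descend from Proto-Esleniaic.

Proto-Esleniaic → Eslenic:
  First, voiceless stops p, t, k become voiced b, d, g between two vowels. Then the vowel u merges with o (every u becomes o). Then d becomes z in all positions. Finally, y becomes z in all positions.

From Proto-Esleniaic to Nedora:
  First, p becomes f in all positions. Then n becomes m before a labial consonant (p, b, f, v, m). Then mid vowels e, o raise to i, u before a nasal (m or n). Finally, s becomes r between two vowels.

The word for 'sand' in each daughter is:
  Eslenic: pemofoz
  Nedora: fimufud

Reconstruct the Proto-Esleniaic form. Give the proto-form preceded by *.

Position 2: Eslenic has e, Nedora has i. Eslenic preserves e here (none of its changes turn any other segment into e), so the proto-segment is *e.
Position 7: Eslenic has z, Nedora has d. Nedora preserves d here (none of its changes turn any other segment into d), so the proto-segment is *d.
Verify the candidate proto-form against each daughter:
Eslenic: *pemufud
  pemufud (rule 1 does not apply)
  pemufud → pemofod   [vowel merger]
  pemofod → pemofoz   [unconditioned shift]
  pemofoz (rule 4 does not apply)
  giving Eslenic pemofoz.
Nedora: *pemufud
  pemufud → femufud   [unconditioned shift]
  femufud (rule 2 does not apply)
  femufud → fimufud   [pre-nasal raising]
  fimufud (rule 4 does not apply)
  giving Nedora fimufud.
No other proto-form is consistent with every reflex, so the reconstruction is *pemufud.

*pemufud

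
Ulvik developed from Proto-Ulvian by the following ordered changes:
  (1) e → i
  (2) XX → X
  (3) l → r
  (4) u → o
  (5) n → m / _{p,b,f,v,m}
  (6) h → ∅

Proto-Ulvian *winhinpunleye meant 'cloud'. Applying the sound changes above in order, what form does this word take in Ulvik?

Ulvik: start from *winhinpunleye.
  rule 1 (vowel merger): winhinpunleye → winhinpunliyi
  rule 2: no change — winhinpunliyi
  rule 3 (unconditioned shift): winhinpunliyi → winhinpunriyi
  rule 4 (vowel merger): winhinpunriyi → winhinponriyi
  rule 5 (nasal place assimilation): winhinponriyi → winhimponriyi
  rule 6 (h-loss): winhimponriyi → winimponriyi
  ⇒ Ulvik winimponriyi

winimponriyi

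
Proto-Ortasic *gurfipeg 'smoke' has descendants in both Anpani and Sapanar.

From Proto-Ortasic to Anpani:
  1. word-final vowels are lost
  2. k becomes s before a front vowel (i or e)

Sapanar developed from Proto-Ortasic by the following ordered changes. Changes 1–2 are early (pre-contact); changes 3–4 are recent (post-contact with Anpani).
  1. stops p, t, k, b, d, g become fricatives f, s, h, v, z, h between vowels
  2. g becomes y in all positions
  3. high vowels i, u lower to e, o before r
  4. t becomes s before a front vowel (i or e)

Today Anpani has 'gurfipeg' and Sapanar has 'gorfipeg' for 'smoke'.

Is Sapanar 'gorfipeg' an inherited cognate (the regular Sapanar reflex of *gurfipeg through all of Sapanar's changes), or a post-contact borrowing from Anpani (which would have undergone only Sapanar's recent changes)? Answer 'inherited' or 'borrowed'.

If inherited, *gurfipeg would pass through all of Sapanar's changes:
Sapanar: *gurfipeg
  gurfipeg → gurfifeg   [intervocalic lenition]
  gurfifeg → yurfifey   [unconditioned shift]
  yurfifey → yorfifey   [pre-rhotic lowering]
  yorfifey (rule 4 does not apply)
  giving Sapanar yorfifey.
If borrowed from Anpani 'gurfipeg' after the early changes, it would undergo only the recent ones:
  rule 3 (pre-rhotic lowering): gurfipeg → gorfipeg
  rule 4 (palatalisation): no change (gorfipeg)
  ⇒ as a loan: gorfipeg
Sapanar 'gorfipeg' matches the loan outcome 'gorfipeg', not the inherited 'yorfifey' — it skipped the early Sapanar changes, so it was borrowed from Anpani.

borrowed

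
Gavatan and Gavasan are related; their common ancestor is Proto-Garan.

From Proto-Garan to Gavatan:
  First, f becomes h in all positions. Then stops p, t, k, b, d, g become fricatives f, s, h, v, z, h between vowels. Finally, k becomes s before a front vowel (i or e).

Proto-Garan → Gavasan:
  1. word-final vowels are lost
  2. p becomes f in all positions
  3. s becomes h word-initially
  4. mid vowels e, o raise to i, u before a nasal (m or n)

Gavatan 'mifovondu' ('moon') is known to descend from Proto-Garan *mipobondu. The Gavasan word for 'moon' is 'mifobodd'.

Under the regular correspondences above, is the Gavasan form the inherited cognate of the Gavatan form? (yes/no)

Derive the expected Gavasan reflex of *mipobondu:
Gavasan: start from *mipobondu.
  rule 1 (apocope): mipobondu → mipobond
  rule 2 (unconditioned shift): mipobond → mifobond
  rule 3: no change — mifobond
  rule 4 (pre-nasal raising): mifobond → mifobund
  ⇒ Gavasan mifobund
The regular Gavasan reflex would be 'mifobund', but the attested form is 'mifobodd'. The correspondence is irregular, so they are not cognates (the Gavasan form has a different source).

no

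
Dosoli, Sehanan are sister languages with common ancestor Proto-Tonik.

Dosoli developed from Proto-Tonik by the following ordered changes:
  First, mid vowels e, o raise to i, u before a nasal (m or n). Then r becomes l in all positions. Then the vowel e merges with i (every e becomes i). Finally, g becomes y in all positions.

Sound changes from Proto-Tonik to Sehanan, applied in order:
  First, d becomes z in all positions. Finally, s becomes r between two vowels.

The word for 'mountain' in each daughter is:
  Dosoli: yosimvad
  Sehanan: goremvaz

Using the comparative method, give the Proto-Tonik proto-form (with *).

*gosemvad

Position 1: Dosoli has y, Sehanan has g. Sehanan preserves g here (none of its changes turn any other segment into g), so the proto-segment is *g.
Position 8: Dosoli has d, Sehanan has z. Dosoli preserves d here (none of its changes turn any other segment into d), so the proto-segment is *d.
Position 3: Dosoli has s, Sehanan has r. Dosoli preserves s here (none of its changes turn any other segment into s), so the proto-segment is *s.
This points to *gosemvad. Verify forward in each daughter:
Dosoli: *gosemvad
  gosemvad → gosimvad   [pre-nasal raising]
  gosimvad (rule 2 does not apply)
  gosimvad (rule 3 does not apply)
  gosimvad → yosimvad   [unconditioned shift]
  giving Dosoli yosimvad.
Sehanan: *gosemvad > gosemvaz > goremvaz  (by unconditioned shift, rhotacism)
Only *gosemvad yields all of Dosoli yosimvad, Sehanan goremvaz.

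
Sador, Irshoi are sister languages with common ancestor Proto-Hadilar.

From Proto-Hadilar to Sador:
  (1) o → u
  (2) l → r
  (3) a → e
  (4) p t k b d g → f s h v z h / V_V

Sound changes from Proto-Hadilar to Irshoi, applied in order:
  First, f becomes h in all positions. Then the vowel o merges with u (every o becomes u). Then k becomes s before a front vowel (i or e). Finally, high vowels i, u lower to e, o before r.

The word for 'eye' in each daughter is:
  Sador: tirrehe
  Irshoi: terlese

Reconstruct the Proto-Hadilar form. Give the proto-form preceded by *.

Position 4: Sador has r, Irshoi has l. Irshoi preserves l here (none of its changes turn any other segment into l), so the proto-segment is *l.
Position 2: Sador has i, Irshoi has e. Sador preserves i here (none of its changes turn any other segment into i), so the proto-segment is *i.
Position 6: Sador has h, Irshoi has s. Taking the neighbouring segments as reconstructed: Sador h could go back to *k or *g or *h; Irshoi s could go back to *k or *s — the one source consistent with every daughter is *k.
Continuing position by position gives *tirleke; check it forward:
Sador: *tirleke > tirreke > tirrehe  (by unconditioned shift, intervocalic lenition)
Irshoi: start from *tirleke.
  rule 1: no change — tirleke
  rule 2: no change — tirleke
  rule 3 (palatalisation): tirleke → tirlese
  rule 4 (pre-rhotic lowering): tirlese → terlese
  ⇒ Irshoi terlese
No other proto-form is consistent with every reflex, so the reconstruction is *tirleke.

*tirleke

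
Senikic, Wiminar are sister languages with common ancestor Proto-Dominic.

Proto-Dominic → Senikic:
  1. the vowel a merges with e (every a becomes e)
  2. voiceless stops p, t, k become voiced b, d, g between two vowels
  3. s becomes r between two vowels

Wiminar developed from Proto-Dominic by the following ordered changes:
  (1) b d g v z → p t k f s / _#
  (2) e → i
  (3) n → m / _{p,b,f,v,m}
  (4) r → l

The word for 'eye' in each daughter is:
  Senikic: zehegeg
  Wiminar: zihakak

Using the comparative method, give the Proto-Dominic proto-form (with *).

Position 5: Senikic has g, Wiminar has k. Taking the neighbouring segments as reconstructed: Senikic g could go back to *k or *g; Wiminar k can only go back to *k — the one source consistent with every daughter is *k.
Position 4: Senikic has e, Wiminar has a. Wiminar preserves a here (none of its changes turn any other segment into a), so the proto-segment is *a.
Position 2: Senikic has e, Wiminar has i. Taking the neighbouring segments as reconstructed: Senikic e could go back to *a or *e; Wiminar i could go back to *e or *i — the one source consistent with every daughter is *e.
This points to *zehakag. Verify forward in each daughter:
Senikic: start from *zehakag.
  rule 1 (vowel merger): zehakag → zehekeg
  rule 2 (intervocalic voicing): zehekeg → zehegeg
  rule 3: no change — zehegeg
  ⇒ Senikic zehegeg
Wiminar: *zehakag
  zehakag → zehakak   [final devoicing]
  zehakak → zihakak   [vowel merger]
  zihakak (rule 3 does not apply)
  zihakak (rule 4 does not apply)
  giving Wiminar zihakak.
*zehakag is the unique common source.

*zehakag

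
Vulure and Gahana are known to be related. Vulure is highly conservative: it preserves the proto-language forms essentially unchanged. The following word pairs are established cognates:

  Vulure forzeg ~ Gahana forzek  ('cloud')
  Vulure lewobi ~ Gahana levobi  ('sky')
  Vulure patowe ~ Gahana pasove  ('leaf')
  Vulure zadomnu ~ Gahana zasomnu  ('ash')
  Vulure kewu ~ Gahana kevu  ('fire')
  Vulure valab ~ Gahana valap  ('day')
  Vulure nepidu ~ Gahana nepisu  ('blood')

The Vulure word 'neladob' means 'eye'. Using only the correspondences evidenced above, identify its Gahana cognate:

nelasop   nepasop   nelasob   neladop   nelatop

zadomnu ~ zasomnu — Vulure d corresponds to Gahana s between vowels (before a back vowel).
valab ~ valap — Vulure b corresponds to Gahana p word-finally.
Applying these to Vulure 'neladob':
  neladob → nelasob   (d→s between vowels (before a back vowel))
  nelasob → nelasop   (b→p word-finally)
So the Gahana cognate is 'nelasop'.

nelasop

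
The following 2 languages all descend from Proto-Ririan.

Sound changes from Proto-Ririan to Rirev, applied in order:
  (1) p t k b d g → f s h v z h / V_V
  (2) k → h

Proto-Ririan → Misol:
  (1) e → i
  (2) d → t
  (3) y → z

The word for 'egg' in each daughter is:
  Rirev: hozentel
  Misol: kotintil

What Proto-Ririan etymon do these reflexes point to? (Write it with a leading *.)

*kodentel

Position 4: Rirev has e, Misol has i. Rirev preserves e here (none of its changes turn any other segment into e), so the proto-segment is *e.
Position 3: Rirev has z, Misol has t. Taking the neighbouring segments as reconstructed: Rirev z could go back to *d or *z; Misol t could go back to *t or *d — the one source consistent with every daughter is *d.
Position 7: Rirev has e, Misol has i. Rirev preserves e here (none of its changes turn any other segment into e), so the proto-segment is *e.
Verify the candidate proto-form against each daughter:
Rirev: *kodentel
  kodentel → kozentel   [intervocalic lenition]
  kozentel → hozentel   [unconditioned shift]
  giving Rirev hozentel.
Misol: start from *kodentel.
  rule 1 (vowel merger): kodentel → kodintil
  rule 2 (unconditioned shift): kodintil → kotintil
  rule 3: no change — kotintil
  ⇒ Misol kotintil
Only *kodentel yields all of Rirev hozentel, Misol kotintil.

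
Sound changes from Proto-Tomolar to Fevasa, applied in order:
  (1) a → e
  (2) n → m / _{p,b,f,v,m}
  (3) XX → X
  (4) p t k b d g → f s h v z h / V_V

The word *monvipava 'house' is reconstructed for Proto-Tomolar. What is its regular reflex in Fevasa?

momvifeve

Fevasa: start from *monvipava.
  rule 1 (vowel merger): monvipava → monvipeve
  rule 2 (nasal place assimilation): monvipeve → momvipeve
  rule 3: no change — momvipeve
  rule 4 (intervocalic lenition): momvipeve → momvifeve
  ⇒ Fevasa momvifeve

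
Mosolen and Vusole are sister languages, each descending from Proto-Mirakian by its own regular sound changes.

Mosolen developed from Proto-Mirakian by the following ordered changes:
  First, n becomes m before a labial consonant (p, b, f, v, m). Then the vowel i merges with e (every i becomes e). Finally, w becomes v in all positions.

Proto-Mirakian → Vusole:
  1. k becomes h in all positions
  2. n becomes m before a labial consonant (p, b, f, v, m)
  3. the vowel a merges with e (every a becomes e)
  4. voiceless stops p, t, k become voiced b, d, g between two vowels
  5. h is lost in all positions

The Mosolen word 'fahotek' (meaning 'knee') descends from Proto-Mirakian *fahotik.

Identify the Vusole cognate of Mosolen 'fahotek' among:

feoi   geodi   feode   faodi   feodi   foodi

Vusole: *fahotik
  fahotik → fahotih   [unconditioned shift]
  fahotih (rule 2 does not apply)
  fahotih → fehotih   [vowel merger]
  fehotih → fehodih   [intervocalic voicing]
  fehodih → feodi   [h-loss]
  giving Vusole feodi.
The other candidates each miss or misapply at least one Vusole change.

feodi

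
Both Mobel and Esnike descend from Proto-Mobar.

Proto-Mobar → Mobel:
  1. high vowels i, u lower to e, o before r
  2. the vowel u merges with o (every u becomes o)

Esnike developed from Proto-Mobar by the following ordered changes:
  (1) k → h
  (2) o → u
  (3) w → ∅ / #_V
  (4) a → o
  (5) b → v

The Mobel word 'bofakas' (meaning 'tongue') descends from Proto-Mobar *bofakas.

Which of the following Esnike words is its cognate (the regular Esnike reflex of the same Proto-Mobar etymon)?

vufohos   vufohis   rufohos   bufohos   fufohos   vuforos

Esnike: *bofakas
  bofakas → bofahas   [unconditioned shift]
  bofahas → bufahas   [vowel merger]
  bufahas (rule 3 does not apply)
  bufahas → bufohos   [vowel merger]
  bufohos → vufohos   [unconditioned shift]
  giving Esnike vufohos.
Only 'vufohos' matches the regular Esnike development of *bofakas.

vufohos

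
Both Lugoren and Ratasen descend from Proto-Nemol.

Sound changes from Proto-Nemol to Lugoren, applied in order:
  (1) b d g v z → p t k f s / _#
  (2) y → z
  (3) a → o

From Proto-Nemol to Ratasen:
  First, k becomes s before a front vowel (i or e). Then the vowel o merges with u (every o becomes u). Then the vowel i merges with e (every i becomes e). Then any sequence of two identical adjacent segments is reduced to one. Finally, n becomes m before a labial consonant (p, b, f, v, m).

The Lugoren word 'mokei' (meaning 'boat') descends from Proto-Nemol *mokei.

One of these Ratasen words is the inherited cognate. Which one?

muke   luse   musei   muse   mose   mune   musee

Ratasen: *mokei
  mokei → mosei   [palatalisation]
  mosei → musei   [vowel merger]
  musei → musee   [vowel merger]
  musee → muse   [degemination]
  muse (rule 5 does not apply)
  giving Ratasen muse.
Among the options, 'muse' alone shows every Ratasen change applied in order.

muse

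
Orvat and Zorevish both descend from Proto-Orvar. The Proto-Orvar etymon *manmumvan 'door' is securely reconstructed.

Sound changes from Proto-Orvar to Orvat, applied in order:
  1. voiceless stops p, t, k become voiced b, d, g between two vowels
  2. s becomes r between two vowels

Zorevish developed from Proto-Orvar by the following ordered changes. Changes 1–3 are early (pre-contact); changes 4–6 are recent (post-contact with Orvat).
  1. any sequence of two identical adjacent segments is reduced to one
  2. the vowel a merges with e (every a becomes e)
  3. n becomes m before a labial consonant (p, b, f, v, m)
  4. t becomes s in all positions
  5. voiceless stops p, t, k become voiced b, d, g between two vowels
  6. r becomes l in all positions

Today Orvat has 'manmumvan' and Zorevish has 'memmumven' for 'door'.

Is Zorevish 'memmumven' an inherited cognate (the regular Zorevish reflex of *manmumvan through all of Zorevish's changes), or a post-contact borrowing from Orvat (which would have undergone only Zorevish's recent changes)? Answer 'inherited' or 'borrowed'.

inherited

If inherited, *manmumvan would pass through all of Zorevish's changes:
Zorevish: start from *manmumvan.
  rule 1: no change — manmumvan
  rule 2 (vowel merger): manmumvan → menmumven
  rule 3 (nasal place assimilation): menmumven → memmumven
  rule 4: no change — memmumven
  rule 5: no change — memmumven
  rule 6: no change — memmumven
  ⇒ Zorevish memmumven
If borrowed from Orvat 'manmumvan' after the early changes, it would undergo only the recent ones:
  rule 4 (unconditioned shift): no change (manmumvan)
  rule 5 (intervocalic voicing): no change (manmumvan)
  rule 6 (unconditioned shift): no change (manmumvan)
  ⇒ as a loan: manmumvan
Zorevish 'memmumven' matches the inherited outcome exactly, so it is an inherited cognate, not a loan.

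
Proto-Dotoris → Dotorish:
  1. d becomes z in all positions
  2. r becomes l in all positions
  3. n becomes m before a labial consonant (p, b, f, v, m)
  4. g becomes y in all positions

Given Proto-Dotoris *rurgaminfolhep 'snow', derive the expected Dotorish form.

lulyamimfolhep

Dotorish: *rurgaminfolhep > lulgaminfolhep > lulgamimfolhep > lulyamimfolhep  (by unconditioned shift, nasal place assimilation, unconditioned shift)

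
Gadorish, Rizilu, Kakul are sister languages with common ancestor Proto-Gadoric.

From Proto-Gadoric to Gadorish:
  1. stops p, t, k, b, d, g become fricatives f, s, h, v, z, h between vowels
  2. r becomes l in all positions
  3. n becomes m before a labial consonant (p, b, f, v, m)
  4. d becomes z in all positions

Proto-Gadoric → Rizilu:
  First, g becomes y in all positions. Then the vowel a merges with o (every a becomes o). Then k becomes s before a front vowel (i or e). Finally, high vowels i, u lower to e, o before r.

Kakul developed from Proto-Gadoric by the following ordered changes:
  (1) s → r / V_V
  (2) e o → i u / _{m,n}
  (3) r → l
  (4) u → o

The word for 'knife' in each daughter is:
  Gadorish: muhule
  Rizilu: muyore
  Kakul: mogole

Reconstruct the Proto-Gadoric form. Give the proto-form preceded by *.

*mugure

Position 4: Gadorish has u, Rizilu has o, Kakul has o. Gadorish preserves u here (none of its changes turn any other segment into u), so the proto-segment is *u.
Position 5: Gadorish has l, Rizilu has r, Kakul has l. Rizilu preserves r here (none of its changes turn any other segment into r), so the proto-segment is *r.
Continuing position by position gives *mugure; check it forward:
Gadorish: *mugure > muhure > muhule  (by intervocalic lenition, unconditioned shift)
Rizilu: *mugure > muyure > muyore  (by unconditioned shift, pre-rhotic lowering)
Kakul: *mugure
  mugure (rule 1 does not apply)
  mugure (rule 2 does not apply)
  mugure → mugule   [unconditioned shift]
  mugule → mogole   [vowel merger]
  giving Kakul mogole.
Only *mugure yields all of Gadorish muhule, Rizilu muyore, Kakul mogole.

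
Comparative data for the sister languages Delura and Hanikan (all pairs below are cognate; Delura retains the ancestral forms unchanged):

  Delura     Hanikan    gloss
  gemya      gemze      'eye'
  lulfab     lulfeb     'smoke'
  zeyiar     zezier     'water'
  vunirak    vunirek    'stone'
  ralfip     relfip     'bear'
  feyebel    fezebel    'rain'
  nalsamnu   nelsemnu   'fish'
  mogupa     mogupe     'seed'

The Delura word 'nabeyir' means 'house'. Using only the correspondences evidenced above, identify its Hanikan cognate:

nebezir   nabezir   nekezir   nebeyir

nebezir

lulfab ~ lulfeb — Delura a corresponds to Hanikan e after a consonant, before a labial obstruent.
zeyiar ~ zezier — Delura y corresponds to Hanikan z between vowels (before a front vowel).
Applying these to Delura 'nabeyir':
  nabeyir → nebeyir   (a→e after a consonant, before a labial obstruent)
  nebeyir → nebezir   (y→z between vowels (before a front vowel))
So the Hanikan cognate is 'nebezir'.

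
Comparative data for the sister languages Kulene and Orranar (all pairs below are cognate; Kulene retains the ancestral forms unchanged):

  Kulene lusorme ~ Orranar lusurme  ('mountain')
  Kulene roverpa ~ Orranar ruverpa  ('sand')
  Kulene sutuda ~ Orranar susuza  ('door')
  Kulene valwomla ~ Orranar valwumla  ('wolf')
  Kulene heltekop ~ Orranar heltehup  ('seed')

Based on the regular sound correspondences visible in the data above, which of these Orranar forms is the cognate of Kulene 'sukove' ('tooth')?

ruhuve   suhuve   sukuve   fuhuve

suhuve

heltekop ~ heltehup — Kulene k corresponds to Orranar h between vowels (before a back vowel).
roverpa ~ ruverpa — Kulene o corresponds to Orranar u after a consonant, before a labial obstruent.
Applying these to Kulene 'sukove':
  sukove → suhove   (k→h between vowels (before a back vowel))
  suhove → suhuve   (o→u after a consonant, before a labial obstruent)
So the Orranar cognate is 'suhuve'.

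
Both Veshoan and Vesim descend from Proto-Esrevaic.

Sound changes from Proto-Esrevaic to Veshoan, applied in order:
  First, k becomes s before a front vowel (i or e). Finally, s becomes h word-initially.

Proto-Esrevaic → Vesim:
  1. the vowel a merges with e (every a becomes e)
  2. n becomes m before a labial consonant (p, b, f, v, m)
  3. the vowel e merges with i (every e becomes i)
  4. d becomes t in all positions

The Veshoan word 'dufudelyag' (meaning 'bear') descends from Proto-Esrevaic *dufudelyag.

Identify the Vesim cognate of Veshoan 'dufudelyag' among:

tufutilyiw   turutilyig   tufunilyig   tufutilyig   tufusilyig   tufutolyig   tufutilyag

tufutilyig

Vesim: *dufudelyag
  dufudelyag → dufudelyeg   [vowel merger]
  dufudelyeg (rule 2 does not apply)
  dufudelyeg → dufudilyig   [vowel merger]
  dufudilyig → tufutilyig   [unconditioned shift]
  giving Vesim tufutilyig.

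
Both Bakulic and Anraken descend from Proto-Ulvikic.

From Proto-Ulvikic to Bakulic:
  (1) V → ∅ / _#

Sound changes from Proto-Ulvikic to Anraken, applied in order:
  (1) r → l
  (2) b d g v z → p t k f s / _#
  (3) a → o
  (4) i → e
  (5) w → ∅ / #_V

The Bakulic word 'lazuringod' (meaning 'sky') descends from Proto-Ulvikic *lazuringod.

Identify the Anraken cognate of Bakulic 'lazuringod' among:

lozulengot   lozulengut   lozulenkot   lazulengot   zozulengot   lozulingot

lozulengot

Anraken: *lazuringod
  lazuringod → lazulingod   [unconditioned shift]
  lazulingod → lazulingot   [final devoicing]
  lazulingot → lozulingot   [vowel merger]
  lozulingot → lozulengot   [vowel merger]
  lozulengot (rule 5 does not apply)
  giving Anraken lozulengot.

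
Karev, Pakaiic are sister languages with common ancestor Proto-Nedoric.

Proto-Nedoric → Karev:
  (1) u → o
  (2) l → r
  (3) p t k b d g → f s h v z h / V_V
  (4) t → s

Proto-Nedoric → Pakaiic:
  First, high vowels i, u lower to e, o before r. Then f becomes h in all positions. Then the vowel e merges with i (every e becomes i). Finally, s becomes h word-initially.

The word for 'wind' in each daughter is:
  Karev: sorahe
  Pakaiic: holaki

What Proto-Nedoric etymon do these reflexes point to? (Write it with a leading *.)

Position 5: Karev has h, Pakaiic has k. Pakaiic preserves k here (none of its changes turn any other segment into k), so the proto-segment is *k.
Position 3: Karev has r, Pakaiic has l. Pakaiic preserves l here (none of its changes turn any other segment into l), so the proto-segment is *l.
Position 1: Karev has s, Pakaiic has h. Taking the neighbouring segments as reconstructed: Karev s could go back to *t or *s; Pakaiic h could go back to *f or *s or *h — the one source consistent with every daughter is *s.
Verify the candidate proto-form against each daughter:
Karev: *solake > sorake > sorahe  (by unconditioned shift, intervocalic lenition)
Pakaiic: *solake > solaki > holaki  (by vowel merger, debuccalisation)
*solake is the unique common source.

*solake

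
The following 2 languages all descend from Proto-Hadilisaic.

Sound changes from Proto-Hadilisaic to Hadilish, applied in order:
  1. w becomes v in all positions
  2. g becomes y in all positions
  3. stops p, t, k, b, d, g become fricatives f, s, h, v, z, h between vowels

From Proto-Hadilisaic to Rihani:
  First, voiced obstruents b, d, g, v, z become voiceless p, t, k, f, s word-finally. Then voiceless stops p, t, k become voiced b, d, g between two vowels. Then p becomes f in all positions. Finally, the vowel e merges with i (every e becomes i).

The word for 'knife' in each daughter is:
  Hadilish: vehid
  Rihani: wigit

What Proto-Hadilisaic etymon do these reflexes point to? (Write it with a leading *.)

Position 1: Hadilish has v, Rihani has w. Rihani preserves w here (none of its changes turn any other segment into w), so the proto-segment is *w.
Position 2: Hadilish has e, Rihani has i. Hadilish preserves e here (none of its changes turn any other segment into e), so the proto-segment is *e.
This points to *wekid. Verify forward in each daughter:
Hadilish: *wekid
  wekid → vekid   [unconditioned shift]
  vekid (rule 2 does not apply)
  vekid → vehid   [intervocalic lenition]
  giving Hadilish vehid.
Rihani: *wekid
  wekid → wekit   [final devoicing]
  wekit → wegit   [intervocalic voicing]
  wegit (rule 3 does not apply)
  wegit → wigit   [vowel merger]
  giving Rihani wigit.
*wekid is the unique common source.

*wekid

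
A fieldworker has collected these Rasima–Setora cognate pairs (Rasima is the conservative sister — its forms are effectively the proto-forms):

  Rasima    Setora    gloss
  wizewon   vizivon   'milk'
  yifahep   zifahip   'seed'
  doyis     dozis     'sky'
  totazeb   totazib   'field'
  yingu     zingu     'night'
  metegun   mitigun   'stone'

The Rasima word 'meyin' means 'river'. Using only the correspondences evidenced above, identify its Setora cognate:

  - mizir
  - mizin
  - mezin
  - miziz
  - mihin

wizewon ~ vizivon, metegun ~ mitigun — Rasima e corresponds to Setora i after a consonant, before a consonant other than r, m, n, p, b, f, v.
doyis ~ dozis — Rasima y corresponds to Setora z between vowels (before a front vowel).
Applying these to Rasima 'meyin':
  meyin → miyin   (e→i after a consonant, before a consonant other than r, m, n, p, b, f, v)
  miyin → mizin   (y→z between vowels (before a front vowel))
So the Setora cognate is 'mizin'.

mizin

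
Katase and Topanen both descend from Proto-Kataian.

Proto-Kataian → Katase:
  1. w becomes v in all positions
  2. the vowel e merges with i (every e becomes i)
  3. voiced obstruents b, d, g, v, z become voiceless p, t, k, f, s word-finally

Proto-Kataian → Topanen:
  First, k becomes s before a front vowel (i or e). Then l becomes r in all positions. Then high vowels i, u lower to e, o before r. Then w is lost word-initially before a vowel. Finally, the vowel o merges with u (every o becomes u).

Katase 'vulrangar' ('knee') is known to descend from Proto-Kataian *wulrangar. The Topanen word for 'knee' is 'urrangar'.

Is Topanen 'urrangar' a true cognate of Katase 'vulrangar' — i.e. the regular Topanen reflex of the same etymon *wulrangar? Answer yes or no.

yes

Derive the expected Topanen reflex of *wulrangar:
Topanen: *wulrangar
  wulrangar (rule 1 does not apply)
  wulrangar → wurrangar   [unconditioned shift]
  wurrangar → worrangar   [pre-rhotic lowering]
  worrangar → orrangar   [glide loss]
  orrangar → urrangar   [vowel merger]
  giving Topanen urrangar.
Topanen 'urrangar' matches the regular reflex exactly, so the pair is cognate.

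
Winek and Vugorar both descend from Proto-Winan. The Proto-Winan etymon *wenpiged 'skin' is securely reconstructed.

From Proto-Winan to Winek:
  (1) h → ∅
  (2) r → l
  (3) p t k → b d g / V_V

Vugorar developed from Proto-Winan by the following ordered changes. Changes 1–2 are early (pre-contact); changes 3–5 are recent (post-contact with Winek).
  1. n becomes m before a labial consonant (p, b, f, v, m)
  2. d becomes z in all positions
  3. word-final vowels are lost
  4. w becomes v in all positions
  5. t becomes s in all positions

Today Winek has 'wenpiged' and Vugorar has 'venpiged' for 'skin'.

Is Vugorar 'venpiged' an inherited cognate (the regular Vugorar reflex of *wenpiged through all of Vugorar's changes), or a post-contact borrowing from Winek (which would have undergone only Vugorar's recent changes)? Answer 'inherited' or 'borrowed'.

If inherited, *wenpiged would pass through all of Vugorar's changes:
Vugorar: start from *wenpiged.
  rule 1 (nasal place assimilation): wenpiged → wempiged
  rule 2 (unconditioned shift): wempiged → wempigez
  rule 3: no change — wempigez
  rule 4 (unconditioned shift): wempigez → vempigez
  rule 5: no change — vempigez
  ⇒ Vugorar vempigez
If borrowed from Winek 'wenpiged' after the early changes, it would undergo only the recent ones:
  rule 3 (apocope): no change (wenpiged)
  rule 4 (unconditioned shift): wenpiged → venpiged
  rule 5 (unconditioned shift): no change (venpiged)
  ⇒ as a loan: venpiged
Vugorar 'venpiged' matches the loan outcome 'venpiged', not the inherited 'vempigez' — it skipped the early Vugorar changes, so it was borrowed from Winek.

borrowed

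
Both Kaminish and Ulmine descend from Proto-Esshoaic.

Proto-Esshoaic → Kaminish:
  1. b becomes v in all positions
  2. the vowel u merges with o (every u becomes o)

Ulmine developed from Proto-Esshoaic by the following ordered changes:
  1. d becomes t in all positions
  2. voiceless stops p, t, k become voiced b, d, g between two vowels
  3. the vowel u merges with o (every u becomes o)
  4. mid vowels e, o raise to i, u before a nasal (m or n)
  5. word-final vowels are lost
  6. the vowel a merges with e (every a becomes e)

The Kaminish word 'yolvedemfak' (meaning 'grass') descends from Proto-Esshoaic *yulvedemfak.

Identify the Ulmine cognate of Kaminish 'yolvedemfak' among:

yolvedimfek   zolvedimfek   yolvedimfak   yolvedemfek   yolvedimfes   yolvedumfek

yolvedimfek

Ulmine: start from *yulvedemfak.
  rule 1 (unconditioned shift): yulvedemfak → yulvetemfak
  rule 2 (intervocalic voicing): yulvetemfak → yulvedemfak
  rule 3 (vowel merger): yulvedemfak → yolvedemfak
  rule 4 (pre-nasal raising): yolvedemfak → yolvedimfak
  rule 5: no change — yolvedimfak
  rule 6 (vowel merger): yolvedimfak → yolvedimfek
  ⇒ Ulmine yolvedimfek
The other candidates each miss or misapply at least one Ulmine change.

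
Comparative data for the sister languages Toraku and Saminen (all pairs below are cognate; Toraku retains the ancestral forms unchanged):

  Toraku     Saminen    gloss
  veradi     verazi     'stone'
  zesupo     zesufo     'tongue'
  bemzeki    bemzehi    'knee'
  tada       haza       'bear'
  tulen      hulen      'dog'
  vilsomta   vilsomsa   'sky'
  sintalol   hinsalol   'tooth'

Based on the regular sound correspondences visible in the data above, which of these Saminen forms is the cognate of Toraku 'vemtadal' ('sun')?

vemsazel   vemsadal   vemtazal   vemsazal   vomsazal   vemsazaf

vilsomta ~ vilsomsa, sintalol ~ hinsalol — Toraku t corresponds to Saminen s after a consonant, before a back vowel.
tada ~ haza — Toraku d corresponds to Saminen z between vowels (before a back vowel).
Applying these to Toraku 'vemtadal':
  vemtadal → vemsadal   (t→s after a consonant, before a back vowel)
  vemsadal → vemsazal   (d→z between vowels (before a back vowel))
So the Saminen cognate is 'vemsazal'.

vemsazal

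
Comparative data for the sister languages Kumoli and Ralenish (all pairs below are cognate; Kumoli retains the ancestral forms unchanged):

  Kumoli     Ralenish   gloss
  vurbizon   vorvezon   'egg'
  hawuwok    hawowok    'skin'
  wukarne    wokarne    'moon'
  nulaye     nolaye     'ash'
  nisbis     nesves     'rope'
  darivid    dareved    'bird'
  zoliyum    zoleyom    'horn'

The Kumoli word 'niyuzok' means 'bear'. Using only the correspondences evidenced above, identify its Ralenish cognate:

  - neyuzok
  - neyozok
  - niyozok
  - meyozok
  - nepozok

vurbizon ~ vorvezon, nisbis ~ nesves — Kumoli i corresponds to Ralenish e after a consonant, before a consonant other than r, m, n, p, b, f, v.
hawuwok ~ hawowok, wukarne ~ wokarne — Kumoli u corresponds to Ralenish o after a consonant, before a consonant other than r, m, n, p, b, f, v.
Applying these to Kumoli 'niyuzok':
  niyuzok → neyuzok   (i→e after a consonant, before a consonant other than r, m, n, p, b, f, v)
  neyuzok → neyozok   (u→o after a consonant, before a consonant other than r, m, n, p, b, f, v)
So the Ralenish cognate is 'neyozok'.

neyozok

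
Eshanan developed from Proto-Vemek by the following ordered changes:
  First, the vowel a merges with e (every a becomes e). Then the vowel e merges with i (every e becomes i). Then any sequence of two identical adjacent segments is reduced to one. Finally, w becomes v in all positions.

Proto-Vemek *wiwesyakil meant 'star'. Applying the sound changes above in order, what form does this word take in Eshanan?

vivisyikil

Eshanan: *wiwesyakil > wiwesyekil > wiwisyikil > vivisyikil  (by vowel merger, vowel merger, unconditioned shift)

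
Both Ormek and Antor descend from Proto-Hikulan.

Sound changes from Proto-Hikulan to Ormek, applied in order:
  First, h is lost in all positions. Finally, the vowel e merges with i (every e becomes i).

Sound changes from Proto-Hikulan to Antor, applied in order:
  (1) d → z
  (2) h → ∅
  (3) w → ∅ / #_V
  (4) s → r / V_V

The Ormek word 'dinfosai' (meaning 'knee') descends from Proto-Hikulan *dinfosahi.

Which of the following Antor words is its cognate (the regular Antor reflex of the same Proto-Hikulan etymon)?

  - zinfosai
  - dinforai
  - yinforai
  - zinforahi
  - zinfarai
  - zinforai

zinforai

Antor: start from *dinfosahi.
  rule 1 (unconditioned shift): dinfosahi → zinfosahi
  rule 2 (h-loss): zinfosahi → zinfosai
  rule 3: no change — zinfosai
  rule 4 (rhotacism): zinfosai → zinforai
  ⇒ Antor zinforai
The other candidates each miss or misapply at least one Antor change.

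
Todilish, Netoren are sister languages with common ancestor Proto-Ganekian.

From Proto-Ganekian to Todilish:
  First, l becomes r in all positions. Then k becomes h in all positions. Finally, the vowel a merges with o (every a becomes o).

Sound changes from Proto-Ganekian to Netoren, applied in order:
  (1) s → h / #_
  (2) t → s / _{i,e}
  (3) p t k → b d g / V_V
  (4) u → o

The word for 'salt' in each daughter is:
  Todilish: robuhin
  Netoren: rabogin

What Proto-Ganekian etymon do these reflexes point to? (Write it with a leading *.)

*rabukin

Position 5: Todilish has h, Netoren has g. Taking the neighbouring segments as reconstructed: Todilish h could go back to *k or *h; Netoren g could go back to *k or *g — the one source consistent with every daughter is *k.
Position 4: Todilish has u, Netoren has o. Todilish preserves u here (none of its changes turn any other segment into u), so the proto-segment is *u.
Verify the candidate proto-form against each daughter:
Todilish: start from *rabukin.
  rule 1: no change — rabukin
  rule 2 (unconditioned shift): rabukin → rabuhin
  rule 3 (vowel merger): rabuhin → robuhin
  ⇒ Todilish robuhin
Netoren: start from *rabukin.
  rule 1: no change — rabukin
  rule 2: no change — rabukin
  rule 3 (intervocalic voicing): rabukin → rabugin
  rule 4 (vowel merger): rabugin → rabogin
  ⇒ Netoren rabogin
Only *rabukin yields all of Todilish robuhin, Netoren rabogin.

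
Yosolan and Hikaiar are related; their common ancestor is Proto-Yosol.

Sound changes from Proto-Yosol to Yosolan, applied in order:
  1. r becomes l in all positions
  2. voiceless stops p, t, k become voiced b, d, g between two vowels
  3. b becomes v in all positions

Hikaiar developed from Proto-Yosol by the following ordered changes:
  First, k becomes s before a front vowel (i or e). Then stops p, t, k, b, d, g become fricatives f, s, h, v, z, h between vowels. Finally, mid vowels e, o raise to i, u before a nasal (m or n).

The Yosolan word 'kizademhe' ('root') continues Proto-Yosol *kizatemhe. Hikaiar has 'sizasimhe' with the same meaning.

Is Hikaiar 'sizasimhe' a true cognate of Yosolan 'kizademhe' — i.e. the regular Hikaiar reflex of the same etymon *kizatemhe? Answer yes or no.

Derive the expected Hikaiar reflex of *kizatemhe:
Hikaiar: *kizatemhe > sizatemhe > sizasemhe > sizasimhe  (by palatalisation, intervocalic lenition, pre-nasal raising)
Hikaiar 'sizasimhe' matches the regular reflex exactly, so the pair is cognate.

yes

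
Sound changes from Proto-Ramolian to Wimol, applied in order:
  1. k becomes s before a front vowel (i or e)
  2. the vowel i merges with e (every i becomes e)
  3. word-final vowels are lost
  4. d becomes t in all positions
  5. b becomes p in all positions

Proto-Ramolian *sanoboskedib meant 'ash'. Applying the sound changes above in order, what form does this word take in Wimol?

sanopossetep

Wimol: *sanoboskedib > sanobossedib > sanobossedeb > sanobosseteb > sanopossetep  (by palatalisation, vowel merger, unconditioned shift, unconditioned shift)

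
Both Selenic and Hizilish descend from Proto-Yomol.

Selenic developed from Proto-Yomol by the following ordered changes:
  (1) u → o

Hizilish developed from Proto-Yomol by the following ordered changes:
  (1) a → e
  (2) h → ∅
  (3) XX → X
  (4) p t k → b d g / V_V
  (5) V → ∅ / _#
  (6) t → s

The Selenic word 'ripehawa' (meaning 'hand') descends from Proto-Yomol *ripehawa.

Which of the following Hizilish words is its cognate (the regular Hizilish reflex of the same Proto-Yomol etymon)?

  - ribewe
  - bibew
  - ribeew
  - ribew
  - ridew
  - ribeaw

Hizilish: start from *ripehawa.
  rule 1 (vowel merger): ripehawa → ripehewe
  rule 2 (h-loss): ripehewe → ripeewe
  rule 3 (degemination): ripeewe → ripewe
  rule 4 (intervocalic voicing): ripewe → ribewe
  rule 5 (apocope): ribewe → ribew
  rule 6: no change — ribew
  ⇒ Hizilish ribew
The other candidates each miss or misapply at least one Hizilish change.

ribew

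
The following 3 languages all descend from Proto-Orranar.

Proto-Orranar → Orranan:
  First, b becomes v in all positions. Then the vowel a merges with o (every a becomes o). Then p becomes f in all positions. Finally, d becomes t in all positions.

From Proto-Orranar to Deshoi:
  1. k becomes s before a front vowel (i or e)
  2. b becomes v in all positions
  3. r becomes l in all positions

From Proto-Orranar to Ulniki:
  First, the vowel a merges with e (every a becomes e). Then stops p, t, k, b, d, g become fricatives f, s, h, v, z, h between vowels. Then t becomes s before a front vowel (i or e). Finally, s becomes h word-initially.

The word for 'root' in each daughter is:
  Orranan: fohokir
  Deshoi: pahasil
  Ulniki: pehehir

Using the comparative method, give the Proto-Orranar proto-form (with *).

Position 1: Orranan has f, Deshoi has p, Ulniki has p. Deshoi preserves p here (none of its changes turn any other segment into p), so the proto-segment is *p.
Position 5: Orranan has k, Deshoi has s, Ulniki has h. Orranan preserves k here (none of its changes turn any other segment into k), so the proto-segment is *k.
Continuing position by position gives *pahakir; check it forward:
Orranan: *pahakir
  pahakir (rule 1 does not apply)
  pahakir → pohokir   [vowel merger]
  pohokir → fohokir   [unconditioned shift]
  fohokir (rule 4 does not apply)
  giving Orranan fohokir.
Deshoi: start from *pahakir.
  rule 1 (palatalisation): pahakir → pahasir
  rule 2: no change — pahasir
  rule 3 (unconditioned shift): pahasir → pahasil
  ⇒ Deshoi pahasil
Ulniki: *pahakir
  pahakir → pehekir   [vowel merger]
  pehekir → pehehir   [intervocalic lenition]
  pehehir (rule 3 does not apply)
  pehehir (rule 4 does not apply)
  giving Ulniki pehehir.
No other proto-form is consistent with every reflex, so the reconstruction is *pahakir.

*pahakir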